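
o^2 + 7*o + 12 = (o + 3)*(o + 4)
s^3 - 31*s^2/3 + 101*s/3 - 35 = (s - 5)*(s - 3)*(s - 7/3)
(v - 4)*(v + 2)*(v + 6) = v^3 + 4*v^2 - 20*v - 48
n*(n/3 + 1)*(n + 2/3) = n^3/3 + 11*n^2/9 + 2*n/3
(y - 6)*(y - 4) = y^2 - 10*y + 24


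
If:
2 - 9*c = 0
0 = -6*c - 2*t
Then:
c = 2/9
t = -2/3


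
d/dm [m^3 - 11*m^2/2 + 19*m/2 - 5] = 3*m^2 - 11*m + 19/2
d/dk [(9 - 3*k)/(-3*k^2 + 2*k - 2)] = 3*(-3*k^2 + 18*k - 4)/(9*k^4 - 12*k^3 + 16*k^2 - 8*k + 4)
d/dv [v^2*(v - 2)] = v*(3*v - 4)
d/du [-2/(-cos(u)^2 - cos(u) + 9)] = 2*(2*cos(u) + 1)*sin(u)/(cos(u)^2 + cos(u) - 9)^2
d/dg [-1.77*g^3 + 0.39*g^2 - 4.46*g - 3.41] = -5.31*g^2 + 0.78*g - 4.46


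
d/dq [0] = 0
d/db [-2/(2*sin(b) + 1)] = 4*cos(b)/(2*sin(b) + 1)^2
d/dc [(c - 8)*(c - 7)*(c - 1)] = 3*c^2 - 32*c + 71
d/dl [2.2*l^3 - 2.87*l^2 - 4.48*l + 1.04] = 6.6*l^2 - 5.74*l - 4.48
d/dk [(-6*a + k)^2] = -12*a + 2*k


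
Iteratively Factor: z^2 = (z)*(z)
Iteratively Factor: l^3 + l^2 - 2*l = (l + 2)*(l^2 - l) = l*(l + 2)*(l - 1)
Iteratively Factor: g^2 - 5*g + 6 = (g - 3)*(g - 2)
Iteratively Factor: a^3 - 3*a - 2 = (a - 2)*(a^2 + 2*a + 1) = (a - 2)*(a + 1)*(a + 1)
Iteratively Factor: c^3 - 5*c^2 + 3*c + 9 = (c + 1)*(c^2 - 6*c + 9) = (c - 3)*(c + 1)*(c - 3)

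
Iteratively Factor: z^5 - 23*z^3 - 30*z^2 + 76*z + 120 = (z + 2)*(z^4 - 2*z^3 - 19*z^2 + 8*z + 60) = (z - 5)*(z + 2)*(z^3 + 3*z^2 - 4*z - 12) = (z - 5)*(z + 2)^2*(z^2 + z - 6) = (z - 5)*(z - 2)*(z + 2)^2*(z + 3)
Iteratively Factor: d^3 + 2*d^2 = (d)*(d^2 + 2*d) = d*(d + 2)*(d)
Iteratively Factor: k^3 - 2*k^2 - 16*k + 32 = (k - 2)*(k^2 - 16) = (k - 4)*(k - 2)*(k + 4)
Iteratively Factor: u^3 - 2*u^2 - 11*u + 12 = (u - 4)*(u^2 + 2*u - 3) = (u - 4)*(u + 3)*(u - 1)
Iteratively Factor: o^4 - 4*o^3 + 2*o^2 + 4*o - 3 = (o + 1)*(o^3 - 5*o^2 + 7*o - 3) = (o - 3)*(o + 1)*(o^2 - 2*o + 1) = (o - 3)*(o - 1)*(o + 1)*(o - 1)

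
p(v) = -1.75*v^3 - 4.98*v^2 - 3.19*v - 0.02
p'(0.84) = -15.26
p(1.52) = -22.52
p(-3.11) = 14.37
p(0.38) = -2.05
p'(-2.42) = -9.83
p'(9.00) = -518.08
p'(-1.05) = 1.48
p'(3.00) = -80.32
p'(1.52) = -30.46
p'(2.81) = -72.63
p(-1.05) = -0.14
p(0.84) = -7.25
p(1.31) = -16.68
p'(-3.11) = -22.99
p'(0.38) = -7.73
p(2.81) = -87.14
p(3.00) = -101.66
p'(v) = -5.25*v^2 - 9.96*v - 3.19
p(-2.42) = 3.34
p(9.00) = -1707.86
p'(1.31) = -25.25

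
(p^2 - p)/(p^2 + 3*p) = (p - 1)/(p + 3)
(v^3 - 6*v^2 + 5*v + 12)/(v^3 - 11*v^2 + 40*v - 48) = (v + 1)/(v - 4)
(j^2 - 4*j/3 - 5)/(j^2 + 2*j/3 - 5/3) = (j - 3)/(j - 1)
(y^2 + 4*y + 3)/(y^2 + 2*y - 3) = (y + 1)/(y - 1)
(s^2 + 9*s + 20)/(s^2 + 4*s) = (s + 5)/s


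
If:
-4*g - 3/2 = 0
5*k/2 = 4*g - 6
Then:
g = -3/8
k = -3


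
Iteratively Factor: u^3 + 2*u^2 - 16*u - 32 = (u + 2)*(u^2 - 16) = (u + 2)*(u + 4)*(u - 4)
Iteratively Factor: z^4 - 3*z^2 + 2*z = (z)*(z^3 - 3*z + 2) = z*(z + 2)*(z^2 - 2*z + 1) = z*(z - 1)*(z + 2)*(z - 1)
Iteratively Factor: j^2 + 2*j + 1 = (j + 1)*(j + 1)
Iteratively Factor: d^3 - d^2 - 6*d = (d - 3)*(d^2 + 2*d) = (d - 3)*(d + 2)*(d)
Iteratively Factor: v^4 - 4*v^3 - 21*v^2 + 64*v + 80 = (v - 5)*(v^3 + v^2 - 16*v - 16) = (v - 5)*(v - 4)*(v^2 + 5*v + 4) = (v - 5)*(v - 4)*(v + 4)*(v + 1)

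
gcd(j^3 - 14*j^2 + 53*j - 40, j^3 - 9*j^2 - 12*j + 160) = j^2 - 13*j + 40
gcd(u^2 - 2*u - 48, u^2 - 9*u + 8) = u - 8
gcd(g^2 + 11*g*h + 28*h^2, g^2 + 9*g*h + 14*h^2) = g + 7*h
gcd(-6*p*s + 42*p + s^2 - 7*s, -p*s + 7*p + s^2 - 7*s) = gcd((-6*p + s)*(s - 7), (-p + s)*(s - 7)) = s - 7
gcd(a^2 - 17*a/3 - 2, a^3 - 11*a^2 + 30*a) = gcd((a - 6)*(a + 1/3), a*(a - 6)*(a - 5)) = a - 6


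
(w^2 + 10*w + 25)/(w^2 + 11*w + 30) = (w + 5)/(w + 6)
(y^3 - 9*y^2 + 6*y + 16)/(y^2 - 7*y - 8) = y - 2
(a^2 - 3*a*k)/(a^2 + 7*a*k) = (a - 3*k)/(a + 7*k)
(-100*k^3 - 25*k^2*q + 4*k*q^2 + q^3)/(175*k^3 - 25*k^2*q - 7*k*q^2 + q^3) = (4*k + q)/(-7*k + q)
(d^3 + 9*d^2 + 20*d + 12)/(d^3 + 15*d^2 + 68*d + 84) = (d + 1)/(d + 7)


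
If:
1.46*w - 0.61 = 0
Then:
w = 0.42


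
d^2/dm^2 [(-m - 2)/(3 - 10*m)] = 460/(10*m - 3)^3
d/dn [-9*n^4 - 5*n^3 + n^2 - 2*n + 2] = -36*n^3 - 15*n^2 + 2*n - 2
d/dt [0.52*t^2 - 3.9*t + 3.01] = 1.04*t - 3.9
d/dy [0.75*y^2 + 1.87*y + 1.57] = 1.5*y + 1.87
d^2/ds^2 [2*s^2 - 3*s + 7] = 4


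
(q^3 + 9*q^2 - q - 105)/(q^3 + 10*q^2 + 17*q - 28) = (q^2 + 2*q - 15)/(q^2 + 3*q - 4)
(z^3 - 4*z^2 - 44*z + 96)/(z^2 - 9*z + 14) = (z^2 - 2*z - 48)/(z - 7)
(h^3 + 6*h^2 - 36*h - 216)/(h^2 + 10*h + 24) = (h^2 - 36)/(h + 4)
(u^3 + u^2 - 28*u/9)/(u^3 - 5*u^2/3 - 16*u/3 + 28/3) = u*(3*u - 4)/(3*(u^2 - 4*u + 4))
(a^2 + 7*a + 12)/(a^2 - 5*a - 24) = (a + 4)/(a - 8)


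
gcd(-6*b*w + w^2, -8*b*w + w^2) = w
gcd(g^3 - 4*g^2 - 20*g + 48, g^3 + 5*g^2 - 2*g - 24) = g^2 + 2*g - 8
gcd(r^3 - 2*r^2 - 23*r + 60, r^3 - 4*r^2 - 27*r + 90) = r^2 + 2*r - 15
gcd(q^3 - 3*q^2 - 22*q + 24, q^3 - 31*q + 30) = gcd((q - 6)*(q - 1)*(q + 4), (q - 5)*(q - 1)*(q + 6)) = q - 1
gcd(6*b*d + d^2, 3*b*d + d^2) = d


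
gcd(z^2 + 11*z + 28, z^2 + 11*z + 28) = z^2 + 11*z + 28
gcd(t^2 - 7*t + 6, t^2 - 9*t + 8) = t - 1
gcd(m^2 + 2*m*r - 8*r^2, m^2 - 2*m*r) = -m + 2*r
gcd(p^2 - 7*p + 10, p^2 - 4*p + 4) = p - 2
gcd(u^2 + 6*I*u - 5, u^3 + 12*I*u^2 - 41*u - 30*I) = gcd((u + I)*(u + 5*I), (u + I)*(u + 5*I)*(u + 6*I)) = u^2 + 6*I*u - 5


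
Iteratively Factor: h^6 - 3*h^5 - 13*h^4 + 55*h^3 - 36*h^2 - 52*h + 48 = (h - 3)*(h^5 - 13*h^3 + 16*h^2 + 12*h - 16) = (h - 3)*(h - 2)*(h^4 + 2*h^3 - 9*h^2 - 2*h + 8) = (h - 3)*(h - 2)^2*(h^3 + 4*h^2 - h - 4) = (h - 3)*(h - 2)^2*(h + 1)*(h^2 + 3*h - 4) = (h - 3)*(h - 2)^2*(h - 1)*(h + 1)*(h + 4)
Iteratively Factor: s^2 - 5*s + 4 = (s - 1)*(s - 4)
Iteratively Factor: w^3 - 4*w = (w + 2)*(w^2 - 2*w) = w*(w + 2)*(w - 2)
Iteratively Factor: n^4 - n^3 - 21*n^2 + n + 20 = (n - 1)*(n^3 - 21*n - 20) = (n - 1)*(n + 1)*(n^2 - n - 20) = (n - 1)*(n + 1)*(n + 4)*(n - 5)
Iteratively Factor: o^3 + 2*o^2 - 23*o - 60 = (o + 3)*(o^2 - o - 20) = (o - 5)*(o + 3)*(o + 4)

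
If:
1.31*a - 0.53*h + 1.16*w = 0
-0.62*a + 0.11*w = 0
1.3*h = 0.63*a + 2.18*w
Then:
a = 0.00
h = 0.00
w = 0.00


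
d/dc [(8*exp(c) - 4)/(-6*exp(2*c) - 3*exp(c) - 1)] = (48*exp(2*c) - 48*exp(c) - 20)*exp(c)/(36*exp(4*c) + 36*exp(3*c) + 21*exp(2*c) + 6*exp(c) + 1)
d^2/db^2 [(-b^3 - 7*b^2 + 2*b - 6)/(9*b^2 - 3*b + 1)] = 2*(-27*b^3 - 1260*b^2 + 429*b - 1)/(729*b^6 - 729*b^5 + 486*b^4 - 189*b^3 + 54*b^2 - 9*b + 1)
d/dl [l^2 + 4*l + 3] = 2*l + 4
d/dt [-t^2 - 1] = -2*t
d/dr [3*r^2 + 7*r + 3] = 6*r + 7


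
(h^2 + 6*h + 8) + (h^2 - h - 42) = 2*h^2 + 5*h - 34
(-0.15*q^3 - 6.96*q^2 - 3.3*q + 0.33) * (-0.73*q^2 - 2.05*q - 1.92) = 0.1095*q^5 + 5.3883*q^4 + 16.965*q^3 + 19.8873*q^2 + 5.6595*q - 0.6336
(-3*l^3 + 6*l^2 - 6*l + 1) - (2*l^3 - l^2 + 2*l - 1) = -5*l^3 + 7*l^2 - 8*l + 2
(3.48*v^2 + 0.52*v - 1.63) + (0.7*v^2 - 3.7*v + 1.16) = 4.18*v^2 - 3.18*v - 0.47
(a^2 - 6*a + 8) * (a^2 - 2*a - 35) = a^4 - 8*a^3 - 15*a^2 + 194*a - 280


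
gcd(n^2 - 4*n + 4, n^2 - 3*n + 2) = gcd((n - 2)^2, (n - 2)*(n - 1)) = n - 2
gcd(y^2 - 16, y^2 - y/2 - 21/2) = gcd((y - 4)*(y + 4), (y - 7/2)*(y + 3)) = 1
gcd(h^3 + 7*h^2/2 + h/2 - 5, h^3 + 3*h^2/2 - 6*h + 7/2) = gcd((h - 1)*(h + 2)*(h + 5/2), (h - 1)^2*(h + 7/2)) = h - 1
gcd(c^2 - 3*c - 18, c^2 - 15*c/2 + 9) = c - 6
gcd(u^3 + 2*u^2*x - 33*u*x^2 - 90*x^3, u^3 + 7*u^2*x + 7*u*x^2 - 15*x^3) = u^2 + 8*u*x + 15*x^2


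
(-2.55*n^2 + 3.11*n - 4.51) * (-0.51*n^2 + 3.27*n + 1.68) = 1.3005*n^4 - 9.9246*n^3 + 8.1858*n^2 - 9.5229*n - 7.5768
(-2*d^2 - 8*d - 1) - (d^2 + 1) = -3*d^2 - 8*d - 2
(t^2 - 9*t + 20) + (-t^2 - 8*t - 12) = 8 - 17*t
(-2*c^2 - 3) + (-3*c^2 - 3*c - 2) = -5*c^2 - 3*c - 5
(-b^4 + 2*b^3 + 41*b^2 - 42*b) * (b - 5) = -b^5 + 7*b^4 + 31*b^3 - 247*b^2 + 210*b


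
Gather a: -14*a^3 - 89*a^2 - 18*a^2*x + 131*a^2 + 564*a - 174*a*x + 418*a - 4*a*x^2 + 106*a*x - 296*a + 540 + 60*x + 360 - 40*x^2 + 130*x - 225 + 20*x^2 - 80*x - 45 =-14*a^3 + a^2*(42 - 18*x) + a*(-4*x^2 - 68*x + 686) - 20*x^2 + 110*x + 630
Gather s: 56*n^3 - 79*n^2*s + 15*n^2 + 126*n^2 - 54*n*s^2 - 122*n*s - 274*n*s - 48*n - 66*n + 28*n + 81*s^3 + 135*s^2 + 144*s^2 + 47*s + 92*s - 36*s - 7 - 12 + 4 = 56*n^3 + 141*n^2 - 86*n + 81*s^3 + s^2*(279 - 54*n) + s*(-79*n^2 - 396*n + 103) - 15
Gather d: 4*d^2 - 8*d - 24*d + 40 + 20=4*d^2 - 32*d + 60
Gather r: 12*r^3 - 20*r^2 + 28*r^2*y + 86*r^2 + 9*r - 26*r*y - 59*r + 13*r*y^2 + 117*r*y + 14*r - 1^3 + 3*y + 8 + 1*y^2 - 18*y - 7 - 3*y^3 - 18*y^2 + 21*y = 12*r^3 + r^2*(28*y + 66) + r*(13*y^2 + 91*y - 36) - 3*y^3 - 17*y^2 + 6*y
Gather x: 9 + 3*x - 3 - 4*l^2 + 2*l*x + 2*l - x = -4*l^2 + 2*l + x*(2*l + 2) + 6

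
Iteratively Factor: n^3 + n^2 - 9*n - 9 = (n + 3)*(n^2 - 2*n - 3) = (n + 1)*(n + 3)*(n - 3)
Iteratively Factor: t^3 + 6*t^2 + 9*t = (t + 3)*(t^2 + 3*t) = (t + 3)^2*(t)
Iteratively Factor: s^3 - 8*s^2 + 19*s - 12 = (s - 3)*(s^2 - 5*s + 4) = (s - 4)*(s - 3)*(s - 1)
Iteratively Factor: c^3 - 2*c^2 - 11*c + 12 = (c - 1)*(c^2 - c - 12) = (c - 1)*(c + 3)*(c - 4)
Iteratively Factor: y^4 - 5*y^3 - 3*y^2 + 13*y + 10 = (y + 1)*(y^3 - 6*y^2 + 3*y + 10) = (y - 2)*(y + 1)*(y^2 - 4*y - 5) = (y - 5)*(y - 2)*(y + 1)*(y + 1)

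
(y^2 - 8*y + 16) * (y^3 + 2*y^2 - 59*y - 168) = y^5 - 6*y^4 - 59*y^3 + 336*y^2 + 400*y - 2688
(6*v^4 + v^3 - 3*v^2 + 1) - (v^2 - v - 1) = 6*v^4 + v^3 - 4*v^2 + v + 2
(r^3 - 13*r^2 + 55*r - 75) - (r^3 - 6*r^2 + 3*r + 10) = -7*r^2 + 52*r - 85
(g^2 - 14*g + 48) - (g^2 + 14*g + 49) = -28*g - 1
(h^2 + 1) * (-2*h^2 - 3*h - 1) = -2*h^4 - 3*h^3 - 3*h^2 - 3*h - 1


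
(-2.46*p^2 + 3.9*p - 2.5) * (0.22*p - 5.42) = -0.5412*p^3 + 14.1912*p^2 - 21.688*p + 13.55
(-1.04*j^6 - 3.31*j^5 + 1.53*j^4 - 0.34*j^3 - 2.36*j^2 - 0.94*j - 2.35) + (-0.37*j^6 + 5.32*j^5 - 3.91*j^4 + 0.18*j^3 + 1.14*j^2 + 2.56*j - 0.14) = -1.41*j^6 + 2.01*j^5 - 2.38*j^4 - 0.16*j^3 - 1.22*j^2 + 1.62*j - 2.49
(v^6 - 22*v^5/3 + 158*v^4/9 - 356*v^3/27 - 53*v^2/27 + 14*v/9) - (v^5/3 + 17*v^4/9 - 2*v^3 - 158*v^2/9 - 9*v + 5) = v^6 - 23*v^5/3 + 47*v^4/3 - 302*v^3/27 + 421*v^2/27 + 95*v/9 - 5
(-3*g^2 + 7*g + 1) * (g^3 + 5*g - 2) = -3*g^5 + 7*g^4 - 14*g^3 + 41*g^2 - 9*g - 2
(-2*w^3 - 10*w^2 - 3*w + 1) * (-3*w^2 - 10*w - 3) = 6*w^5 + 50*w^4 + 115*w^3 + 57*w^2 - w - 3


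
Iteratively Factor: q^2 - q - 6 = (q + 2)*(q - 3)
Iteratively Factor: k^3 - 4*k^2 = (k)*(k^2 - 4*k) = k*(k - 4)*(k)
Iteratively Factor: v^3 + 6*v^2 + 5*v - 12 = (v + 3)*(v^2 + 3*v - 4) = (v + 3)*(v + 4)*(v - 1)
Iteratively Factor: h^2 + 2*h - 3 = (h - 1)*(h + 3)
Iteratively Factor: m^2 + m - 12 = (m + 4)*(m - 3)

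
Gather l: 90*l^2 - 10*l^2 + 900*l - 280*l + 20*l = 80*l^2 + 640*l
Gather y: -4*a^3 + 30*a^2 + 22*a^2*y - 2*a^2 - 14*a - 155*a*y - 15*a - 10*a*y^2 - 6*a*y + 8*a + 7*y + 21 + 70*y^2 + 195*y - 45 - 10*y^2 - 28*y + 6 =-4*a^3 + 28*a^2 - 21*a + y^2*(60 - 10*a) + y*(22*a^2 - 161*a + 174) - 18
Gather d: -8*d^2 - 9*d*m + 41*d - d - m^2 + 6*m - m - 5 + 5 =-8*d^2 + d*(40 - 9*m) - m^2 + 5*m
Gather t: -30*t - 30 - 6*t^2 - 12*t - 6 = -6*t^2 - 42*t - 36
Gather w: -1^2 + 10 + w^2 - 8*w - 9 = w^2 - 8*w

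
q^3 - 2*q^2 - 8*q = q*(q - 4)*(q + 2)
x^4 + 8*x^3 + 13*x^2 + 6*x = x*(x + 1)^2*(x + 6)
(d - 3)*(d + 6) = d^2 + 3*d - 18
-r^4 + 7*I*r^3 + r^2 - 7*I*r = r*(r - 7*I)*(I*r - I)*(I*r + I)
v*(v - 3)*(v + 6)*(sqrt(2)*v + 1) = sqrt(2)*v^4 + v^3 + 3*sqrt(2)*v^3 - 18*sqrt(2)*v^2 + 3*v^2 - 18*v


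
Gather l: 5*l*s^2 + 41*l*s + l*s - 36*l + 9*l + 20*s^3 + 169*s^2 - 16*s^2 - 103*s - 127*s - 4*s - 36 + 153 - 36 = l*(5*s^2 + 42*s - 27) + 20*s^3 + 153*s^2 - 234*s + 81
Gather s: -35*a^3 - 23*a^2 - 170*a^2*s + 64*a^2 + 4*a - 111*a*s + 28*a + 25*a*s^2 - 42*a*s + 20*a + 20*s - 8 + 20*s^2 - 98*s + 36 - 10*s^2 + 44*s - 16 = -35*a^3 + 41*a^2 + 52*a + s^2*(25*a + 10) + s*(-170*a^2 - 153*a - 34) + 12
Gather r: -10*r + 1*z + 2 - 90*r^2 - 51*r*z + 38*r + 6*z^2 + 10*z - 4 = -90*r^2 + r*(28 - 51*z) + 6*z^2 + 11*z - 2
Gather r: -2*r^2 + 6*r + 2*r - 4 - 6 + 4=-2*r^2 + 8*r - 6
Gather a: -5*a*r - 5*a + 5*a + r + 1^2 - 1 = -5*a*r + r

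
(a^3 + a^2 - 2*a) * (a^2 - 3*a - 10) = a^5 - 2*a^4 - 15*a^3 - 4*a^2 + 20*a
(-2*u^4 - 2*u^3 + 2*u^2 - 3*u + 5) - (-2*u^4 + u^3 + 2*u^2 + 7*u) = -3*u^3 - 10*u + 5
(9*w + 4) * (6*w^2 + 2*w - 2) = 54*w^3 + 42*w^2 - 10*w - 8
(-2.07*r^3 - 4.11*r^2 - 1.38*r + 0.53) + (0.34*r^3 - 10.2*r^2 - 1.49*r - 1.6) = -1.73*r^3 - 14.31*r^2 - 2.87*r - 1.07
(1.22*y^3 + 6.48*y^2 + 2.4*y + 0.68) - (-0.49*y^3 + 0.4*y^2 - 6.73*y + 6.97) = 1.71*y^3 + 6.08*y^2 + 9.13*y - 6.29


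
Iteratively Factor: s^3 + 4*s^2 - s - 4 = (s + 4)*(s^2 - 1) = (s + 1)*(s + 4)*(s - 1)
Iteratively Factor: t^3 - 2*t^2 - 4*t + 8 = (t + 2)*(t^2 - 4*t + 4) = (t - 2)*(t + 2)*(t - 2)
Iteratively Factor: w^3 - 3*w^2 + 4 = (w + 1)*(w^2 - 4*w + 4) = (w - 2)*(w + 1)*(w - 2)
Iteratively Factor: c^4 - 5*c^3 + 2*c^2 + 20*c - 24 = (c + 2)*(c^3 - 7*c^2 + 16*c - 12) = (c - 3)*(c + 2)*(c^2 - 4*c + 4) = (c - 3)*(c - 2)*(c + 2)*(c - 2)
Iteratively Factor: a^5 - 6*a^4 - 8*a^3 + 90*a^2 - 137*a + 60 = (a - 1)*(a^4 - 5*a^3 - 13*a^2 + 77*a - 60) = (a - 3)*(a - 1)*(a^3 - 2*a^2 - 19*a + 20) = (a - 3)*(a - 1)*(a + 4)*(a^2 - 6*a + 5) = (a - 5)*(a - 3)*(a - 1)*(a + 4)*(a - 1)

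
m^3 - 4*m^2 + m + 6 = (m - 3)*(m - 2)*(m + 1)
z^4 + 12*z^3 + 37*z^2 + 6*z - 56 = (z - 1)*(z + 2)*(z + 4)*(z + 7)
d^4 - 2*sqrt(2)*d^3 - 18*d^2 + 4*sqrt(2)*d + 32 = (d - 4*sqrt(2))*(d - sqrt(2))*(d + sqrt(2))*(d + 2*sqrt(2))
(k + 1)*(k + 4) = k^2 + 5*k + 4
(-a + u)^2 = a^2 - 2*a*u + u^2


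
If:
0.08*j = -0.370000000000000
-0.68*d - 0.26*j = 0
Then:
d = 1.77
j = -4.62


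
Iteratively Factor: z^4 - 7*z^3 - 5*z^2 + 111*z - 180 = (z - 3)*(z^3 - 4*z^2 - 17*z + 60) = (z - 5)*(z - 3)*(z^2 + z - 12) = (z - 5)*(z - 3)*(z + 4)*(z - 3)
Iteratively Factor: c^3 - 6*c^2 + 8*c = (c - 2)*(c^2 - 4*c) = (c - 4)*(c - 2)*(c)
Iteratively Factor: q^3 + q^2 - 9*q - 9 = (q + 3)*(q^2 - 2*q - 3) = (q + 1)*(q + 3)*(q - 3)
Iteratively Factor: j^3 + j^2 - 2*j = (j)*(j^2 + j - 2) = j*(j + 2)*(j - 1)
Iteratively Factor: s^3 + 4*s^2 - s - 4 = (s + 4)*(s^2 - 1) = (s + 1)*(s + 4)*(s - 1)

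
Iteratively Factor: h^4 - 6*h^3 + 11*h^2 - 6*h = (h)*(h^3 - 6*h^2 + 11*h - 6) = h*(h - 3)*(h^2 - 3*h + 2) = h*(h - 3)*(h - 1)*(h - 2)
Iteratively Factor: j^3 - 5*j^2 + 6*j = (j - 3)*(j^2 - 2*j) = j*(j - 3)*(j - 2)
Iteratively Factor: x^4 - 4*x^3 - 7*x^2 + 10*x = (x - 1)*(x^3 - 3*x^2 - 10*x) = (x - 1)*(x + 2)*(x^2 - 5*x) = (x - 5)*(x - 1)*(x + 2)*(x)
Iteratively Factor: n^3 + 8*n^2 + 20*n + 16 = (n + 2)*(n^2 + 6*n + 8) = (n + 2)*(n + 4)*(n + 2)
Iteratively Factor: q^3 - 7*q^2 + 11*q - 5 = (q - 5)*(q^2 - 2*q + 1) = (q - 5)*(q - 1)*(q - 1)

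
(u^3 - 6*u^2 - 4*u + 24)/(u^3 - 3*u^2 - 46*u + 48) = (u^3 - 6*u^2 - 4*u + 24)/(u^3 - 3*u^2 - 46*u + 48)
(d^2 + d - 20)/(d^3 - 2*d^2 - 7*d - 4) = (d + 5)/(d^2 + 2*d + 1)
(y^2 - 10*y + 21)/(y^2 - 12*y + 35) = (y - 3)/(y - 5)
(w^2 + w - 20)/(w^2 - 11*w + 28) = (w + 5)/(w - 7)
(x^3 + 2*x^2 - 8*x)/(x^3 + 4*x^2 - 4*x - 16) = x/(x + 2)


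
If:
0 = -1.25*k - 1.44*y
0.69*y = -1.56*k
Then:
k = 0.00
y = 0.00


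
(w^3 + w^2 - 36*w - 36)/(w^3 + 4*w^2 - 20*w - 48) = (w^2 - 5*w - 6)/(w^2 - 2*w - 8)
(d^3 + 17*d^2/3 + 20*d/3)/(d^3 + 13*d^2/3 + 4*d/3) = (3*d + 5)/(3*d + 1)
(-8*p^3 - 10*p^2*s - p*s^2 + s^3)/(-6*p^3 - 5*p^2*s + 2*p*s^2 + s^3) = (8*p^2 + 2*p*s - s^2)/(6*p^2 - p*s - s^2)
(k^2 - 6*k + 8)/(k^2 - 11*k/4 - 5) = 4*(k - 2)/(4*k + 5)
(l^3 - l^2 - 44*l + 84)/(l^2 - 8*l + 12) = l + 7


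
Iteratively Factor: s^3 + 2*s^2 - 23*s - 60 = (s + 4)*(s^2 - 2*s - 15) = (s - 5)*(s + 4)*(s + 3)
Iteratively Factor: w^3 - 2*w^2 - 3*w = (w + 1)*(w^2 - 3*w) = (w - 3)*(w + 1)*(w)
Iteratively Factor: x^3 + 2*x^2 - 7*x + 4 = (x - 1)*(x^2 + 3*x - 4) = (x - 1)^2*(x + 4)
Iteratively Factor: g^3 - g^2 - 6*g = (g + 2)*(g^2 - 3*g) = (g - 3)*(g + 2)*(g)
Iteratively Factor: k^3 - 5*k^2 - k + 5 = (k - 5)*(k^2 - 1) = (k - 5)*(k - 1)*(k + 1)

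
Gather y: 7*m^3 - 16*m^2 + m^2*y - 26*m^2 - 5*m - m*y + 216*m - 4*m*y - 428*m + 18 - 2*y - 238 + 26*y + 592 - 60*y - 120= 7*m^3 - 42*m^2 - 217*m + y*(m^2 - 5*m - 36) + 252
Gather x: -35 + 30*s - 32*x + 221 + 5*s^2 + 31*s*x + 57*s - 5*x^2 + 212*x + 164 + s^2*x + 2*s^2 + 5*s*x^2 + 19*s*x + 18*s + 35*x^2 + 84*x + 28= 7*s^2 + 105*s + x^2*(5*s + 30) + x*(s^2 + 50*s + 264) + 378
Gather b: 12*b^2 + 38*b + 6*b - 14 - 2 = 12*b^2 + 44*b - 16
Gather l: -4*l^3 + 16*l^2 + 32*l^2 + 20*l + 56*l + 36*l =-4*l^3 + 48*l^2 + 112*l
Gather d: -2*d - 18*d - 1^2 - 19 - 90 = -20*d - 110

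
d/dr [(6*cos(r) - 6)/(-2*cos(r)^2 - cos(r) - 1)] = 12*(sin(r)^2 + 2*cos(r))*sin(r)/(cos(r) + cos(2*r) + 2)^2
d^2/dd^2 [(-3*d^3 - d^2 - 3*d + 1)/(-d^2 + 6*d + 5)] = 4*(66*d^3 + 141*d^2 + 144*d - 53)/(d^6 - 18*d^5 + 93*d^4 - 36*d^3 - 465*d^2 - 450*d - 125)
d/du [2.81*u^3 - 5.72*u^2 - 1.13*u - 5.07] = 8.43*u^2 - 11.44*u - 1.13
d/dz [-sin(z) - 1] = -cos(z)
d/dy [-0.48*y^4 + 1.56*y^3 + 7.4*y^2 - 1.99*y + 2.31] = -1.92*y^3 + 4.68*y^2 + 14.8*y - 1.99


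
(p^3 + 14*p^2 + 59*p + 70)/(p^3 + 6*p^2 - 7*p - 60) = (p^2 + 9*p + 14)/(p^2 + p - 12)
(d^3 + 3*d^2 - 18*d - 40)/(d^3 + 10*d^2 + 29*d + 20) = (d^2 - 2*d - 8)/(d^2 + 5*d + 4)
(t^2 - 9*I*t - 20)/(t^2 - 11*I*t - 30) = (t - 4*I)/(t - 6*I)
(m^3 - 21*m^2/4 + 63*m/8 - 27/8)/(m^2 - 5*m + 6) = (8*m^2 - 18*m + 9)/(8*(m - 2))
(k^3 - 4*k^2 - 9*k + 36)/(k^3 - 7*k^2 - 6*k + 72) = (k - 3)/(k - 6)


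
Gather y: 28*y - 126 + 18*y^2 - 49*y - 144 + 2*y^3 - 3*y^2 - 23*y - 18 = 2*y^3 + 15*y^2 - 44*y - 288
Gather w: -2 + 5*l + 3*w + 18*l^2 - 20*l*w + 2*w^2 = 18*l^2 + 5*l + 2*w^2 + w*(3 - 20*l) - 2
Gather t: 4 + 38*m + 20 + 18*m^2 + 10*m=18*m^2 + 48*m + 24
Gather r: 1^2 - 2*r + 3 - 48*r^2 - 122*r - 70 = -48*r^2 - 124*r - 66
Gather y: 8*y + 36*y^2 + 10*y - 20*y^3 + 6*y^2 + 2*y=-20*y^3 + 42*y^2 + 20*y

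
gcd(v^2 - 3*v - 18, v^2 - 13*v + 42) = v - 6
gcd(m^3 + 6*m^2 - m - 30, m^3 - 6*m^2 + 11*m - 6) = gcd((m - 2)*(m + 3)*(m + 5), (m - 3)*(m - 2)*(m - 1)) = m - 2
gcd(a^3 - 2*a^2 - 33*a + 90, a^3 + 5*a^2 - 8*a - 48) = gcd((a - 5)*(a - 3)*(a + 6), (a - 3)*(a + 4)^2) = a - 3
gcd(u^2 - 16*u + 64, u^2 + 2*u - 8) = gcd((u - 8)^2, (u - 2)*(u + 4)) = 1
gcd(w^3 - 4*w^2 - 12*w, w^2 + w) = w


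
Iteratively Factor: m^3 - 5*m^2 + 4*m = (m - 1)*(m^2 - 4*m) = (m - 4)*(m - 1)*(m)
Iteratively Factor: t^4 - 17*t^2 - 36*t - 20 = (t + 2)*(t^3 - 2*t^2 - 13*t - 10) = (t + 2)^2*(t^2 - 4*t - 5) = (t + 1)*(t + 2)^2*(t - 5)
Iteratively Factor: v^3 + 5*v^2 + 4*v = (v + 4)*(v^2 + v) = v*(v + 4)*(v + 1)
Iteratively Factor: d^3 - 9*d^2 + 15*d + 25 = (d + 1)*(d^2 - 10*d + 25) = (d - 5)*(d + 1)*(d - 5)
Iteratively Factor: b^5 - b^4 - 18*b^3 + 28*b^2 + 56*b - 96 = (b - 2)*(b^4 + b^3 - 16*b^2 - 4*b + 48) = (b - 3)*(b - 2)*(b^3 + 4*b^2 - 4*b - 16) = (b - 3)*(b - 2)*(b + 4)*(b^2 - 4) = (b - 3)*(b - 2)*(b + 2)*(b + 4)*(b - 2)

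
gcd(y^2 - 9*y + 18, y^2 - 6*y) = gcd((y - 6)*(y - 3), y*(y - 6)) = y - 6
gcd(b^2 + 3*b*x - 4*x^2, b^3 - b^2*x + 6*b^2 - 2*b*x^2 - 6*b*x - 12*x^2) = 1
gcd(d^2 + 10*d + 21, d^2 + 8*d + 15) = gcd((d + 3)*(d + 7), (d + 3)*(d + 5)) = d + 3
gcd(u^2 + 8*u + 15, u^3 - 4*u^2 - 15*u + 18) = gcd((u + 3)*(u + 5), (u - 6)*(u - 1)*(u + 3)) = u + 3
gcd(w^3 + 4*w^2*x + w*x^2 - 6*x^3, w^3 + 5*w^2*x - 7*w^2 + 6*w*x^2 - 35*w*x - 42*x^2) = w^2 + 5*w*x + 6*x^2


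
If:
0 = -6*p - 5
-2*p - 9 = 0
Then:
No Solution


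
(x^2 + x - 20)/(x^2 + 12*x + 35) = (x - 4)/(x + 7)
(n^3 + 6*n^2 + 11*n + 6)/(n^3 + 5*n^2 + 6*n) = (n + 1)/n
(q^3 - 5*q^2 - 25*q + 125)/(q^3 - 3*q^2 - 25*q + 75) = (q - 5)/(q - 3)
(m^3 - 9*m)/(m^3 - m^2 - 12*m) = (m - 3)/(m - 4)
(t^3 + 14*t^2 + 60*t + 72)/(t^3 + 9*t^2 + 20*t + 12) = (t + 6)/(t + 1)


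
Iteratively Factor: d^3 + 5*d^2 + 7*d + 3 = (d + 3)*(d^2 + 2*d + 1) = (d + 1)*(d + 3)*(d + 1)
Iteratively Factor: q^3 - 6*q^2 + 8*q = (q - 4)*(q^2 - 2*q) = q*(q - 4)*(q - 2)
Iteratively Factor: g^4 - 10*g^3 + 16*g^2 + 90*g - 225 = (g - 5)*(g^3 - 5*g^2 - 9*g + 45) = (g - 5)*(g - 3)*(g^2 - 2*g - 15) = (g - 5)*(g - 3)*(g + 3)*(g - 5)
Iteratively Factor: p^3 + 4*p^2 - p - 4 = (p - 1)*(p^2 + 5*p + 4) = (p - 1)*(p + 4)*(p + 1)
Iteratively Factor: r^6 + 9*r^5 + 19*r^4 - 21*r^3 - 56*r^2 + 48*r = (r + 3)*(r^5 + 6*r^4 + r^3 - 24*r^2 + 16*r) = (r + 3)*(r + 4)*(r^4 + 2*r^3 - 7*r^2 + 4*r) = (r - 1)*(r + 3)*(r + 4)*(r^3 + 3*r^2 - 4*r) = r*(r - 1)*(r + 3)*(r + 4)*(r^2 + 3*r - 4) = r*(r - 1)*(r + 3)*(r + 4)^2*(r - 1)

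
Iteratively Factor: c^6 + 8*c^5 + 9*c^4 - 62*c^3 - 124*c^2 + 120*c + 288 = (c - 2)*(c^5 + 10*c^4 + 29*c^3 - 4*c^2 - 132*c - 144) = (c - 2)*(c + 3)*(c^4 + 7*c^3 + 8*c^2 - 28*c - 48) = (c - 2)^2*(c + 3)*(c^3 + 9*c^2 + 26*c + 24) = (c - 2)^2*(c + 2)*(c + 3)*(c^2 + 7*c + 12) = (c - 2)^2*(c + 2)*(c + 3)*(c + 4)*(c + 3)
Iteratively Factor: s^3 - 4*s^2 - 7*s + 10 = (s - 5)*(s^2 + s - 2) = (s - 5)*(s + 2)*(s - 1)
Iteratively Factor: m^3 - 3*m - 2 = (m + 1)*(m^2 - m - 2) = (m - 2)*(m + 1)*(m + 1)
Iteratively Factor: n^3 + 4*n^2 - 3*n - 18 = (n + 3)*(n^2 + n - 6) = (n + 3)^2*(n - 2)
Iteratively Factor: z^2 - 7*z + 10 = (z - 5)*(z - 2)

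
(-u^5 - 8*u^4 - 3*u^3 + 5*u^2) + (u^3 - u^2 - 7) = -u^5 - 8*u^4 - 2*u^3 + 4*u^2 - 7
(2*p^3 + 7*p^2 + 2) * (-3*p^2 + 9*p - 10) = -6*p^5 - 3*p^4 + 43*p^3 - 76*p^2 + 18*p - 20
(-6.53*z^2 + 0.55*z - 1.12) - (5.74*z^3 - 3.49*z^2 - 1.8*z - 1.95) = -5.74*z^3 - 3.04*z^2 + 2.35*z + 0.83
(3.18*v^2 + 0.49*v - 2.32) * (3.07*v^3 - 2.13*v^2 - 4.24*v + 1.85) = 9.7626*v^5 - 5.2691*v^4 - 21.6493*v^3 + 8.747*v^2 + 10.7433*v - 4.292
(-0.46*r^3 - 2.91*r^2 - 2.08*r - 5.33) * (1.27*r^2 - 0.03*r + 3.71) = -0.5842*r^5 - 3.6819*r^4 - 4.2609*r^3 - 17.5028*r^2 - 7.5569*r - 19.7743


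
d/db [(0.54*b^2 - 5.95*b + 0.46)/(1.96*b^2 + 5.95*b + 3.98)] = (14.875*b^2 + 2.4952*b - 26.418)/(3.8416*b^4 + 23.324*b^3 + 51.0041*b^2 + 47.362*b + 15.8404)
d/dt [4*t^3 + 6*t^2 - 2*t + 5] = 12*t^2 + 12*t - 2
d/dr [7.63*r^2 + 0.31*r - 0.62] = 15.26*r + 0.31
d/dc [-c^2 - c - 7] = -2*c - 1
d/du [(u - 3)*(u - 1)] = 2*u - 4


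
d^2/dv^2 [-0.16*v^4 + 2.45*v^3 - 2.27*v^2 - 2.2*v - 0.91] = -1.92*v^2 + 14.7*v - 4.54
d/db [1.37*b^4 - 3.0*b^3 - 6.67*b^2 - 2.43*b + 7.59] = 5.48*b^3 - 9.0*b^2 - 13.34*b - 2.43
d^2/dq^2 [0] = 0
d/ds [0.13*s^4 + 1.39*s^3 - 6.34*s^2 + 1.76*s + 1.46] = 0.52*s^3 + 4.17*s^2 - 12.68*s + 1.76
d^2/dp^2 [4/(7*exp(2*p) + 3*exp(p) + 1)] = 4*(2*(14*exp(p) + 3)^2*exp(p) - (28*exp(p) + 3)*(7*exp(2*p) + 3*exp(p) + 1))*exp(p)/(7*exp(2*p) + 3*exp(p) + 1)^3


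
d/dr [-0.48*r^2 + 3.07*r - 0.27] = 3.07 - 0.96*r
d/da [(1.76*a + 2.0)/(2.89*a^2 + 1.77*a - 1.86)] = (5.0864*a^2 + 3.1152*a - (1.76*a + 2.0)*(5.78*a + 1.77) - 3.2736)/(2.89*a^2 + 1.77*a - 1.86)^2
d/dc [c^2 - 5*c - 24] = 2*c - 5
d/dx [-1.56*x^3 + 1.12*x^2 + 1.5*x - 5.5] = -4.68*x^2 + 2.24*x + 1.5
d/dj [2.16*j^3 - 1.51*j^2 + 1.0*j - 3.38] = 6.48*j^2 - 3.02*j + 1.0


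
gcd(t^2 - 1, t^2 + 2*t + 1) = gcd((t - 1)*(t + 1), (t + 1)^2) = t + 1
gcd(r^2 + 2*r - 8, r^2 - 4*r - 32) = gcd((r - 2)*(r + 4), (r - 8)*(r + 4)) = r + 4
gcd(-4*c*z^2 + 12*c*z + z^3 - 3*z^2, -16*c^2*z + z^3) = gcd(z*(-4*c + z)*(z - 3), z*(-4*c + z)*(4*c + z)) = -4*c*z + z^2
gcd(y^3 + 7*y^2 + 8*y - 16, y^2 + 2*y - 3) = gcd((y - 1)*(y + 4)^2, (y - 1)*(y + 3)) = y - 1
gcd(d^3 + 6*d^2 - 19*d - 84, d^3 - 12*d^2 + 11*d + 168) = d + 3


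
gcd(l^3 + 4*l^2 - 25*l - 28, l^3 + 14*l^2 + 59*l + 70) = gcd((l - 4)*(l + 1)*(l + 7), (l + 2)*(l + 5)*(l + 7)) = l + 7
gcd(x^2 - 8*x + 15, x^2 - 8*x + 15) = x^2 - 8*x + 15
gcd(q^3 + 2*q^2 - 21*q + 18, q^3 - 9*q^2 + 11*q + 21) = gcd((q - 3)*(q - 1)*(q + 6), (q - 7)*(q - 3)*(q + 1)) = q - 3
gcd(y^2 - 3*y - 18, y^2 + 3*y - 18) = 1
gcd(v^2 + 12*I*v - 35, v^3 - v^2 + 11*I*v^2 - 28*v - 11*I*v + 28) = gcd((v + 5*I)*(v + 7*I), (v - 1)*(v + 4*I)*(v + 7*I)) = v + 7*I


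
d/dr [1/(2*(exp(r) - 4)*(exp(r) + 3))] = (1/2 - exp(r))*exp(r)/(exp(4*r) - 2*exp(3*r) - 23*exp(2*r) + 24*exp(r) + 144)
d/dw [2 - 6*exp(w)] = -6*exp(w)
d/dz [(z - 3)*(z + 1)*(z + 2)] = 3*z^2 - 7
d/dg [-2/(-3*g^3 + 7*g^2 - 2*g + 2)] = 2*(-9*g^2 + 14*g - 2)/(3*g^3 - 7*g^2 + 2*g - 2)^2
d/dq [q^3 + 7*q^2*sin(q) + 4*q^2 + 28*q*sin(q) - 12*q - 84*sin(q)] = 7*q^2*cos(q) + 3*q^2 + 14*q*sin(q) + 28*q*cos(q) + 8*q + 28*sin(q) - 84*cos(q) - 12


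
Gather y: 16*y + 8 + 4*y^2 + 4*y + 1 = 4*y^2 + 20*y + 9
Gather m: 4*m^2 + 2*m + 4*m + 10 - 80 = 4*m^2 + 6*m - 70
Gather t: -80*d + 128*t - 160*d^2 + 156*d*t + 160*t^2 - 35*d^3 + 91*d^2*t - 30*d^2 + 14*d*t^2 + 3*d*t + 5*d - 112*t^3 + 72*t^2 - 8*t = -35*d^3 - 190*d^2 - 75*d - 112*t^3 + t^2*(14*d + 232) + t*(91*d^2 + 159*d + 120)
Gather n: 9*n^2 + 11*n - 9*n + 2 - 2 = 9*n^2 + 2*n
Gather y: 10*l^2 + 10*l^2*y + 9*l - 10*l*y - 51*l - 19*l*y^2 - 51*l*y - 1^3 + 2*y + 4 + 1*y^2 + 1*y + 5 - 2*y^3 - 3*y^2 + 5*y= 10*l^2 - 42*l - 2*y^3 + y^2*(-19*l - 2) + y*(10*l^2 - 61*l + 8) + 8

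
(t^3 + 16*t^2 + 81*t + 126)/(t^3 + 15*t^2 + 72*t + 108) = (t + 7)/(t + 6)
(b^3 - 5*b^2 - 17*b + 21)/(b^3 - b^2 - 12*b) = (b^2 - 8*b + 7)/(b*(b - 4))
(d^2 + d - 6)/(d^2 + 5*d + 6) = (d - 2)/(d + 2)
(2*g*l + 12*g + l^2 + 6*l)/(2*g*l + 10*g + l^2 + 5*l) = (l + 6)/(l + 5)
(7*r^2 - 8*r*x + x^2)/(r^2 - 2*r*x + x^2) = (-7*r + x)/(-r + x)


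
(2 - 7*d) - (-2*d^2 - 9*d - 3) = 2*d^2 + 2*d + 5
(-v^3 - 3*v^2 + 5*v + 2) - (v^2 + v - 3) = -v^3 - 4*v^2 + 4*v + 5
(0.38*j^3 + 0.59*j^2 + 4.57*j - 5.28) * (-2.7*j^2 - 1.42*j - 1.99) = -1.026*j^5 - 2.1326*j^4 - 13.933*j^3 + 6.5925*j^2 - 1.5967*j + 10.5072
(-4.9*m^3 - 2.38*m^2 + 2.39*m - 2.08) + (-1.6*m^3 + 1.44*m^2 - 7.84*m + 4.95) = -6.5*m^3 - 0.94*m^2 - 5.45*m + 2.87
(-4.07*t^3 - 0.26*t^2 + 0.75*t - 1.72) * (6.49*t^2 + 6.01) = -26.4143*t^5 - 1.6874*t^4 - 19.5932*t^3 - 12.7254*t^2 + 4.5075*t - 10.3372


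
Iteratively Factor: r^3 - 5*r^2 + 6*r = (r - 2)*(r^2 - 3*r) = (r - 3)*(r - 2)*(r)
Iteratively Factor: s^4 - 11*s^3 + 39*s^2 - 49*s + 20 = (s - 4)*(s^3 - 7*s^2 + 11*s - 5) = (s - 4)*(s - 1)*(s^2 - 6*s + 5) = (s - 4)*(s - 1)^2*(s - 5)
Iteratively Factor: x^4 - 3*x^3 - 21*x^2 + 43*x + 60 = (x + 4)*(x^3 - 7*x^2 + 7*x + 15) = (x + 1)*(x + 4)*(x^2 - 8*x + 15) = (x - 5)*(x + 1)*(x + 4)*(x - 3)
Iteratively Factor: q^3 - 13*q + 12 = (q - 1)*(q^2 + q - 12) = (q - 1)*(q + 4)*(q - 3)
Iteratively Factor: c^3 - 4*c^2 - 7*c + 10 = (c - 1)*(c^2 - 3*c - 10) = (c - 5)*(c - 1)*(c + 2)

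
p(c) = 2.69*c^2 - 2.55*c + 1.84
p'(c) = 5.38*c - 2.55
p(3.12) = 20.07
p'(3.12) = 14.24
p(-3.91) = 52.94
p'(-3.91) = -23.59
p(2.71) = 14.69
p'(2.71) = 12.03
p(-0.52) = 3.89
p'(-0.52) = -5.35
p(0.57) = 1.26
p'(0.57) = 0.52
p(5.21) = 61.57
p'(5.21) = 25.48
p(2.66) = 14.09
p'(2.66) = 11.76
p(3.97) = 34.11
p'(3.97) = 18.81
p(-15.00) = 645.34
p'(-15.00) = -83.25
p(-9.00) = 242.68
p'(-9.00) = -50.97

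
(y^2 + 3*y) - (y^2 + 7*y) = -4*y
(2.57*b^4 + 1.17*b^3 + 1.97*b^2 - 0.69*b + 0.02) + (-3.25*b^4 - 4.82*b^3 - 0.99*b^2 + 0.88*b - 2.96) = -0.68*b^4 - 3.65*b^3 + 0.98*b^2 + 0.19*b - 2.94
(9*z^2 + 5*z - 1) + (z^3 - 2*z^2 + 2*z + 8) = z^3 + 7*z^2 + 7*z + 7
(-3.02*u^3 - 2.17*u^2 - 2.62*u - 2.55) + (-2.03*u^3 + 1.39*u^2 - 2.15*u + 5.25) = -5.05*u^3 - 0.78*u^2 - 4.77*u + 2.7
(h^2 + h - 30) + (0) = h^2 + h - 30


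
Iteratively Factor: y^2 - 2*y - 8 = (y - 4)*(y + 2)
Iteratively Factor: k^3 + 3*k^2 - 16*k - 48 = (k - 4)*(k^2 + 7*k + 12) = (k - 4)*(k + 3)*(k + 4)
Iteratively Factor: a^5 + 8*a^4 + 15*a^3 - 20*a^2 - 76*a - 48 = (a - 2)*(a^4 + 10*a^3 + 35*a^2 + 50*a + 24) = (a - 2)*(a + 1)*(a^3 + 9*a^2 + 26*a + 24) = (a - 2)*(a + 1)*(a + 2)*(a^2 + 7*a + 12) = (a - 2)*(a + 1)*(a + 2)*(a + 3)*(a + 4)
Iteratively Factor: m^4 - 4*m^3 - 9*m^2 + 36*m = (m)*(m^3 - 4*m^2 - 9*m + 36) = m*(m - 4)*(m^2 - 9) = m*(m - 4)*(m + 3)*(m - 3)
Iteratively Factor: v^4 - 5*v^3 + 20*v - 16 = (v - 1)*(v^3 - 4*v^2 - 4*v + 16) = (v - 2)*(v - 1)*(v^2 - 2*v - 8) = (v - 4)*(v - 2)*(v - 1)*(v + 2)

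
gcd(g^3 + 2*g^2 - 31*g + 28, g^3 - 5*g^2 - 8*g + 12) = g - 1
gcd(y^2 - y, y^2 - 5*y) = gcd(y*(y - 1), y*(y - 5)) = y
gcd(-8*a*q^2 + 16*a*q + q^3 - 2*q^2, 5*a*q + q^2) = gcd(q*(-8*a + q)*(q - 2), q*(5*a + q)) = q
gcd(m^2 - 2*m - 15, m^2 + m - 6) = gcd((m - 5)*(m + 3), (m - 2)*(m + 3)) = m + 3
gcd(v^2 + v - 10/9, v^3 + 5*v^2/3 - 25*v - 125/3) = v + 5/3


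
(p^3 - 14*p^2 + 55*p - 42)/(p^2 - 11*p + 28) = (p^2 - 7*p + 6)/(p - 4)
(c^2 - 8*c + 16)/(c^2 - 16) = (c - 4)/(c + 4)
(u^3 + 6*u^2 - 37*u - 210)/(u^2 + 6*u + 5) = (u^2 + u - 42)/(u + 1)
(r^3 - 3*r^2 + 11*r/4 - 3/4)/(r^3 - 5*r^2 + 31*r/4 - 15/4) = (2*r - 1)/(2*r - 5)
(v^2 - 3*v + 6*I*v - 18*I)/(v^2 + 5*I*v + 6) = (v - 3)/(v - I)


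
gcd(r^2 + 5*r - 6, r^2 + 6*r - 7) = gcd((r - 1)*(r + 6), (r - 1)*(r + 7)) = r - 1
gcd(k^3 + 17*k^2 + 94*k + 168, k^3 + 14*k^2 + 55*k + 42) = k^2 + 13*k + 42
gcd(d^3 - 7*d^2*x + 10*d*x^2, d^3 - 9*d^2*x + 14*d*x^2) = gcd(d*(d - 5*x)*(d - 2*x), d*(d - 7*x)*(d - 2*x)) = -d^2 + 2*d*x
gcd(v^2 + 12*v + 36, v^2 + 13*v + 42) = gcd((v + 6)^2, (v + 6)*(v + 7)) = v + 6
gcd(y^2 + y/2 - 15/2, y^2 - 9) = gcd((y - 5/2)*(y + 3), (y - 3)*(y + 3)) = y + 3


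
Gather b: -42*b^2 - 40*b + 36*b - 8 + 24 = -42*b^2 - 4*b + 16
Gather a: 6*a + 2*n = 6*a + 2*n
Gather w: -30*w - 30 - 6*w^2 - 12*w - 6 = -6*w^2 - 42*w - 36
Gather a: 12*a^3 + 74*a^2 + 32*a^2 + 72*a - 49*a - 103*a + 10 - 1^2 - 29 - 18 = 12*a^3 + 106*a^2 - 80*a - 38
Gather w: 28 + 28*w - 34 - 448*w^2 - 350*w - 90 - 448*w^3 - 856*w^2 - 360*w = -448*w^3 - 1304*w^2 - 682*w - 96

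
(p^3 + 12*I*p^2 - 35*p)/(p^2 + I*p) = (p^2 + 12*I*p - 35)/(p + I)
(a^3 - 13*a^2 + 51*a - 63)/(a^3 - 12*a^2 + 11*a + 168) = (a^2 - 6*a + 9)/(a^2 - 5*a - 24)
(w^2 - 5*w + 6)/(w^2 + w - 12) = (w - 2)/(w + 4)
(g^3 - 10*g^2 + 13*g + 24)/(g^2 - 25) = (g^3 - 10*g^2 + 13*g + 24)/(g^2 - 25)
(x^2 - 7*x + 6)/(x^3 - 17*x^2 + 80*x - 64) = (x - 6)/(x^2 - 16*x + 64)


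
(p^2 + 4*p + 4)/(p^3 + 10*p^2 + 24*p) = (p^2 + 4*p + 4)/(p*(p^2 + 10*p + 24))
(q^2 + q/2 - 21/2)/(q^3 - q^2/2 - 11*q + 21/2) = 1/(q - 1)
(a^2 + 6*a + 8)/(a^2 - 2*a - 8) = (a + 4)/(a - 4)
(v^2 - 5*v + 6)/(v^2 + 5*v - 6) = (v^2 - 5*v + 6)/(v^2 + 5*v - 6)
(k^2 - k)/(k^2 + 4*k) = (k - 1)/(k + 4)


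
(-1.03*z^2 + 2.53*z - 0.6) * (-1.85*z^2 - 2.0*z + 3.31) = 1.9055*z^4 - 2.6205*z^3 - 7.3593*z^2 + 9.5743*z - 1.986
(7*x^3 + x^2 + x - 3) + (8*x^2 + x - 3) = 7*x^3 + 9*x^2 + 2*x - 6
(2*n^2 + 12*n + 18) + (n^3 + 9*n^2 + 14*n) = n^3 + 11*n^2 + 26*n + 18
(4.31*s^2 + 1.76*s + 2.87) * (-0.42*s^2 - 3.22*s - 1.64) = -1.8102*s^4 - 14.6174*s^3 - 13.941*s^2 - 12.1278*s - 4.7068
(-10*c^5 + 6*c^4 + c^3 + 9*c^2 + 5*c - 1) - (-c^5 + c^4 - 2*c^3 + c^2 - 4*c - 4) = -9*c^5 + 5*c^4 + 3*c^3 + 8*c^2 + 9*c + 3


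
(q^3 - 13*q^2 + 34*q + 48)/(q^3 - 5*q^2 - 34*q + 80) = (q^2 - 5*q - 6)/(q^2 + 3*q - 10)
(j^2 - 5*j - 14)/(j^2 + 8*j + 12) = (j - 7)/(j + 6)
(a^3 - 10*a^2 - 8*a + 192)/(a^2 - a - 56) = (a^2 - 2*a - 24)/(a + 7)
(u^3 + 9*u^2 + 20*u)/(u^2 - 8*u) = (u^2 + 9*u + 20)/(u - 8)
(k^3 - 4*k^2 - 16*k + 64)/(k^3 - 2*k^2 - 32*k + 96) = (k + 4)/(k + 6)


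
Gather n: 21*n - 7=21*n - 7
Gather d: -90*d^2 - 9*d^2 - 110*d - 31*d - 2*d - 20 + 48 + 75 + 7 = -99*d^2 - 143*d + 110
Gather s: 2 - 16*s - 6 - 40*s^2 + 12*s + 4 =-40*s^2 - 4*s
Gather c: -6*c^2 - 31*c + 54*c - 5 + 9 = -6*c^2 + 23*c + 4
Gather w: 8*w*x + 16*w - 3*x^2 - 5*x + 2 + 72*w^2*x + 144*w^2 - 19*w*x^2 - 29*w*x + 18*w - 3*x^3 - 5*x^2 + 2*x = w^2*(72*x + 144) + w*(-19*x^2 - 21*x + 34) - 3*x^3 - 8*x^2 - 3*x + 2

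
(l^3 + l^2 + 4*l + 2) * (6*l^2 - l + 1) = 6*l^5 + 5*l^4 + 24*l^3 + 9*l^2 + 2*l + 2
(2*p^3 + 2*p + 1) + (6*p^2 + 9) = 2*p^3 + 6*p^2 + 2*p + 10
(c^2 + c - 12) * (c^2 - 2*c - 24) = c^4 - c^3 - 38*c^2 + 288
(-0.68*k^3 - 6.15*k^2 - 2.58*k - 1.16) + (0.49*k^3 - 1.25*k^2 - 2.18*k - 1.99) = -0.19*k^3 - 7.4*k^2 - 4.76*k - 3.15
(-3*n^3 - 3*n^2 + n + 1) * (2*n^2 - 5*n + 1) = -6*n^5 + 9*n^4 + 14*n^3 - 6*n^2 - 4*n + 1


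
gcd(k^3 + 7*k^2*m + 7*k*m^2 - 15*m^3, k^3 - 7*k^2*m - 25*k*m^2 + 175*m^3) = k + 5*m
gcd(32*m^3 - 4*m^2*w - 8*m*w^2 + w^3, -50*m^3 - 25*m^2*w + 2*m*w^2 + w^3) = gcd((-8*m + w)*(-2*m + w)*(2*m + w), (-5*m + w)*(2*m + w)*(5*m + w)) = 2*m + w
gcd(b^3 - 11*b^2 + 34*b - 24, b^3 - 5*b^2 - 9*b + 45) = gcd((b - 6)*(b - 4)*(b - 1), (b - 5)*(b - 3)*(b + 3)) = 1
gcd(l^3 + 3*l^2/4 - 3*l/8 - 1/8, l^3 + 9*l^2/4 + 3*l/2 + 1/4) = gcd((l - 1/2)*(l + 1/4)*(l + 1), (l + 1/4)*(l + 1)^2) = l^2 + 5*l/4 + 1/4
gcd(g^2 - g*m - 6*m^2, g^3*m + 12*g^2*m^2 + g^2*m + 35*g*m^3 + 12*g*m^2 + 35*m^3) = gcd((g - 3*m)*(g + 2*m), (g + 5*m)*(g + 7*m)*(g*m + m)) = 1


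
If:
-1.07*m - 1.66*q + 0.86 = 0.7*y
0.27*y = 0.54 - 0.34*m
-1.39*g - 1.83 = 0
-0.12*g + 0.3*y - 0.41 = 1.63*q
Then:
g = -1.32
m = 4.56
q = -0.84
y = -3.74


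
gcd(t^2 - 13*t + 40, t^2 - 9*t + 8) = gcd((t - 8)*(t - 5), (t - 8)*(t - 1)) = t - 8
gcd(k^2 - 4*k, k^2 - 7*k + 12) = k - 4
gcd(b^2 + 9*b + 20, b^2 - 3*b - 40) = b + 5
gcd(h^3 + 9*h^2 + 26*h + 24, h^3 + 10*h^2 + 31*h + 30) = h^2 + 5*h + 6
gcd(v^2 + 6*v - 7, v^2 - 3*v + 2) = v - 1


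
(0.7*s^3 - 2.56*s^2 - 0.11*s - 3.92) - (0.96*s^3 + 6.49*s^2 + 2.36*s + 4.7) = -0.26*s^3 - 9.05*s^2 - 2.47*s - 8.62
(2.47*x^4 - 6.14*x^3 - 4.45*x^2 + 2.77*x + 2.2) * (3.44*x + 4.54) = 8.4968*x^5 - 9.9078*x^4 - 43.1836*x^3 - 10.6742*x^2 + 20.1438*x + 9.988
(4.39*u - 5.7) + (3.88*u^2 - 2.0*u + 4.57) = 3.88*u^2 + 2.39*u - 1.13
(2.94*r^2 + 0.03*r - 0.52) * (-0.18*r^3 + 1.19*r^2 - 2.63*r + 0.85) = -0.5292*r^5 + 3.4932*r^4 - 7.6029*r^3 + 1.8013*r^2 + 1.3931*r - 0.442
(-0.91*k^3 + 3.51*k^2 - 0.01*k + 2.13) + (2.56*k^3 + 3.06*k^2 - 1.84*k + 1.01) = 1.65*k^3 + 6.57*k^2 - 1.85*k + 3.14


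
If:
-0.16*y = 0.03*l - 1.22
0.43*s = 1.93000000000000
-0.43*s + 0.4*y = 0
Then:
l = 14.93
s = 4.49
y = 4.82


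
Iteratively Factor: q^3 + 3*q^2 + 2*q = (q + 1)*(q^2 + 2*q) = (q + 1)*(q + 2)*(q)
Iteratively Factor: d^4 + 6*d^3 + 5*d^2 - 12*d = (d + 3)*(d^3 + 3*d^2 - 4*d) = d*(d + 3)*(d^2 + 3*d - 4) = d*(d + 3)*(d + 4)*(d - 1)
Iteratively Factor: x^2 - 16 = (x + 4)*(x - 4)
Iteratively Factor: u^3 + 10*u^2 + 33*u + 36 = (u + 4)*(u^2 + 6*u + 9) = (u + 3)*(u + 4)*(u + 3)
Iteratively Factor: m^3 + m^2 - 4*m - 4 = (m + 1)*(m^2 - 4) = (m - 2)*(m + 1)*(m + 2)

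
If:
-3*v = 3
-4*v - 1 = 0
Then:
No Solution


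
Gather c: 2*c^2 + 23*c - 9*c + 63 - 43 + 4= 2*c^2 + 14*c + 24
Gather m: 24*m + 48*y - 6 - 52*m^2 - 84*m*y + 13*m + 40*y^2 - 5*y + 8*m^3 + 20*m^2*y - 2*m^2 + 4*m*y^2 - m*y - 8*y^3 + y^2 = 8*m^3 + m^2*(20*y - 54) + m*(4*y^2 - 85*y + 37) - 8*y^3 + 41*y^2 + 43*y - 6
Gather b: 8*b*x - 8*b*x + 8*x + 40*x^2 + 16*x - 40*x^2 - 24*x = 0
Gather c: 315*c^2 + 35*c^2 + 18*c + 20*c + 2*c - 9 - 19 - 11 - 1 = 350*c^2 + 40*c - 40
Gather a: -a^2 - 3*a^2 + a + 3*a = -4*a^2 + 4*a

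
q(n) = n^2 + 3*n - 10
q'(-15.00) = -27.00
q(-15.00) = 170.00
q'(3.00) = 9.00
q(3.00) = 8.00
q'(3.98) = 10.96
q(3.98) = 17.78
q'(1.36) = 5.72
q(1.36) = -4.07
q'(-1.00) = 1.00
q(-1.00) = -12.00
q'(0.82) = 4.64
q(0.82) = -6.87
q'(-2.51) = -2.02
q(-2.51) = -11.23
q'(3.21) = 9.42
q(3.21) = 9.93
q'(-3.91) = -4.82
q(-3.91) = -6.44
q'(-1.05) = 0.90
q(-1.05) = -12.05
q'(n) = 2*n + 3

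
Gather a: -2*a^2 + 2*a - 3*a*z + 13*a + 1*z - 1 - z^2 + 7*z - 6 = -2*a^2 + a*(15 - 3*z) - z^2 + 8*z - 7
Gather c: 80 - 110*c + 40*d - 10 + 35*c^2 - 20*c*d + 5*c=35*c^2 + c*(-20*d - 105) + 40*d + 70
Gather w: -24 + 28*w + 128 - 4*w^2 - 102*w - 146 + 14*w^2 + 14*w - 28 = 10*w^2 - 60*w - 70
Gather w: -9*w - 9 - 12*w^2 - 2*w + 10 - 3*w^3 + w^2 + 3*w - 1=-3*w^3 - 11*w^2 - 8*w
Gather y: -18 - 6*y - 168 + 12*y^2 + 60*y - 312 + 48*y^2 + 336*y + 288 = 60*y^2 + 390*y - 210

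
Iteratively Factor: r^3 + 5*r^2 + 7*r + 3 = (r + 3)*(r^2 + 2*r + 1) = (r + 1)*(r + 3)*(r + 1)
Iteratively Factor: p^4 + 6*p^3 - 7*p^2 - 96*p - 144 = (p + 3)*(p^3 + 3*p^2 - 16*p - 48) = (p + 3)^2*(p^2 - 16) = (p - 4)*(p + 3)^2*(p + 4)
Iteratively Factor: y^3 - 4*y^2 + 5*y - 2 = (y - 1)*(y^2 - 3*y + 2) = (y - 2)*(y - 1)*(y - 1)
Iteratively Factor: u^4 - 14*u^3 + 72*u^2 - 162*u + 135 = (u - 5)*(u^3 - 9*u^2 + 27*u - 27) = (u - 5)*(u - 3)*(u^2 - 6*u + 9) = (u - 5)*(u - 3)^2*(u - 3)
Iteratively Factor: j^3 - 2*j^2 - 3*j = (j + 1)*(j^2 - 3*j) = (j - 3)*(j + 1)*(j)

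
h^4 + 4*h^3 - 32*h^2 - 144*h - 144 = (h - 6)*(h + 2)^2*(h + 6)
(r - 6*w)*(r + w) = r^2 - 5*r*w - 6*w^2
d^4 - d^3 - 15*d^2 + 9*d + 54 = (d - 3)^2*(d + 2)*(d + 3)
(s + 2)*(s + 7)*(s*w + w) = s^3*w + 10*s^2*w + 23*s*w + 14*w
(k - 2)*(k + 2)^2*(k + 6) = k^4 + 8*k^3 + 8*k^2 - 32*k - 48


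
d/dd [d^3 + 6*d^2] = 3*d*(d + 4)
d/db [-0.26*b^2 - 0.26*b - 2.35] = -0.52*b - 0.26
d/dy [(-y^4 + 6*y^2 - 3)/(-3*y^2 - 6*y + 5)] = 2*(2*y*(y^2 - 3)*(3*y^2 + 6*y - 5) - 3*(y + 1)*(y^4 - 6*y^2 + 3))/(3*y^2 + 6*y - 5)^2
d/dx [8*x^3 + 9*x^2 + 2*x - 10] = 24*x^2 + 18*x + 2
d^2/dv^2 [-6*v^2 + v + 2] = -12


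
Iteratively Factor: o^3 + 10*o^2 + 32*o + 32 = (o + 2)*(o^2 + 8*o + 16) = (o + 2)*(o + 4)*(o + 4)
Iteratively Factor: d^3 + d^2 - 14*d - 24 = (d - 4)*(d^2 + 5*d + 6) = (d - 4)*(d + 3)*(d + 2)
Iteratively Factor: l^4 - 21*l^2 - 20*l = (l + 4)*(l^3 - 4*l^2 - 5*l) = (l - 5)*(l + 4)*(l^2 + l) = l*(l - 5)*(l + 4)*(l + 1)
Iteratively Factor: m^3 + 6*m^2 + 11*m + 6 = (m + 2)*(m^2 + 4*m + 3) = (m + 1)*(m + 2)*(m + 3)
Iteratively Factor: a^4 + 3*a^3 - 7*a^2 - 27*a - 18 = (a - 3)*(a^3 + 6*a^2 + 11*a + 6) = (a - 3)*(a + 1)*(a^2 + 5*a + 6) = (a - 3)*(a + 1)*(a + 2)*(a + 3)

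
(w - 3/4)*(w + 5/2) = w^2 + 7*w/4 - 15/8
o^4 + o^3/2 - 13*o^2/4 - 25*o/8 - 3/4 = (o - 2)*(o + 1/2)^2*(o + 3/2)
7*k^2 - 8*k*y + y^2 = (-7*k + y)*(-k + y)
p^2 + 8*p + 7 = (p + 1)*(p + 7)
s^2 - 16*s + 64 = (s - 8)^2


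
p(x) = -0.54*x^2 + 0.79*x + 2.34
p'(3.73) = -3.24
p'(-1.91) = 2.85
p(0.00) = 2.34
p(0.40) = 2.57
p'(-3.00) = 4.03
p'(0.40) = 0.36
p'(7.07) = -6.85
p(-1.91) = -1.14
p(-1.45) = 0.06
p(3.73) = -2.23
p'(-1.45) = 2.36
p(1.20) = 2.51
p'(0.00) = 0.79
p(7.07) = -19.07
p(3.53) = -1.60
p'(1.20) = -0.51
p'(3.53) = -3.02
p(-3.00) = -4.89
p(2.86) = 0.18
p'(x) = 0.79 - 1.08*x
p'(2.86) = -2.30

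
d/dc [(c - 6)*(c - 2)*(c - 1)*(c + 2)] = 4*c^3 - 21*c^2 + 4*c + 28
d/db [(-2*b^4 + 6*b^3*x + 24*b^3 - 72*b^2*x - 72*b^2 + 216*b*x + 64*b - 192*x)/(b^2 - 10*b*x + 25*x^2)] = 2*(2*b^4 - 23*b^3*x - 12*b^3 + 45*b^2*x^2 + 180*b^2*x - 360*b*x^2 - 252*b*x + 32*b + 540*x^2 - 32*x)/(-b^3 + 15*b^2*x - 75*b*x^2 + 125*x^3)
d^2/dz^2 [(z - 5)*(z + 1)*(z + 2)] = 6*z - 4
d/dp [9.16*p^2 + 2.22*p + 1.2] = 18.32*p + 2.22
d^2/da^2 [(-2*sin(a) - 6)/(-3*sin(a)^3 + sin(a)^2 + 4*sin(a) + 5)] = 2*(36*sin(a)^7 + 234*sin(a)^6 - 104*sin(a)^5 - 175*sin(a)^4 + 529*sin(a)^3 - 14*sin(a)^2 - 347*sin(a) - 26)/(-3*sin(a)^3 + sin(a)^2 + 4*sin(a) + 5)^3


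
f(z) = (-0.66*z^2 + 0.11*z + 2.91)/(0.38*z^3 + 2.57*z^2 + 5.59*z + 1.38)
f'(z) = (0.11 - 1.32*z)/(0.38*z^3 + 2.57*z^2 + 5.59*z + 1.38) + (-1.14*z^2 - 5.14*z - 5.59)*(-0.66*z^2 + 0.11*z + 2.91)/(0.38*z^3 + 2.57*z^2 + 5.59*z + 1.38)^2 = (0.2508*z^4 - 0.0836000000000001*z^3 - 7.2895*z^2 - 16.779*z - 16.1151)/(0.1444*z^6 + 1.9532*z^5 + 10.8533*z^4 + 29.7814*z^3 + 38.3413*z^2 + 15.4284*z + 1.9044)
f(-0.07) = 2.90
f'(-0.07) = -14.94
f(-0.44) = -4.45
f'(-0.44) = -26.83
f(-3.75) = 1.95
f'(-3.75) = -0.14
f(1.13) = 0.19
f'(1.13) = -0.33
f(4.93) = -0.09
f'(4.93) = -0.01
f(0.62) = 0.46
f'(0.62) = -0.83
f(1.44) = 0.11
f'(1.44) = -0.22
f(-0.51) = -3.15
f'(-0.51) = -12.96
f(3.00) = -0.05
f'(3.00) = -0.04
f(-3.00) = 1.33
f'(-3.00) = -1.39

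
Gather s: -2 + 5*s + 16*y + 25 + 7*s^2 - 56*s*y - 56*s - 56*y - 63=7*s^2 + s*(-56*y - 51) - 40*y - 40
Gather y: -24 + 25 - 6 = -5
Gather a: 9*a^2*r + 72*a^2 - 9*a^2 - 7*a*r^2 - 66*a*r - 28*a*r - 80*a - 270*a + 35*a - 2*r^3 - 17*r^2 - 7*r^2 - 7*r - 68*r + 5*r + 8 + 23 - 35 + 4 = a^2*(9*r + 63) + a*(-7*r^2 - 94*r - 315) - 2*r^3 - 24*r^2 - 70*r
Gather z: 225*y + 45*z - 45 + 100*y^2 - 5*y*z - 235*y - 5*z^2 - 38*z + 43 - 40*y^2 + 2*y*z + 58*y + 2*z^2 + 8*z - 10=60*y^2 + 48*y - 3*z^2 + z*(15 - 3*y) - 12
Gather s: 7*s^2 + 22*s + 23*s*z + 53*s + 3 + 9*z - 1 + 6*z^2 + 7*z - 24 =7*s^2 + s*(23*z + 75) + 6*z^2 + 16*z - 22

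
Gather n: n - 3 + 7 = n + 4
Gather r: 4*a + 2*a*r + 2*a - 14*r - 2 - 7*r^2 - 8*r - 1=6*a - 7*r^2 + r*(2*a - 22) - 3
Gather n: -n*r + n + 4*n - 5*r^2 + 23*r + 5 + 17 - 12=n*(5 - r) - 5*r^2 + 23*r + 10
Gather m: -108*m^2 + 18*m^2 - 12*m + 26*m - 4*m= -90*m^2 + 10*m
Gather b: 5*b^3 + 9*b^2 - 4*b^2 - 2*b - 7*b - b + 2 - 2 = 5*b^3 + 5*b^2 - 10*b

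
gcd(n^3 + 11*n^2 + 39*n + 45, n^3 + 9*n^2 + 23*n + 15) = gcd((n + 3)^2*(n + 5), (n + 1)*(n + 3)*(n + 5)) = n^2 + 8*n + 15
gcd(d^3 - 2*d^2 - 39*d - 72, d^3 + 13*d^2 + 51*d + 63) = d^2 + 6*d + 9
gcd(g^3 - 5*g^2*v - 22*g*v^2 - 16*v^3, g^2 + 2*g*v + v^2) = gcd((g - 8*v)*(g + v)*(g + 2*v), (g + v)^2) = g + v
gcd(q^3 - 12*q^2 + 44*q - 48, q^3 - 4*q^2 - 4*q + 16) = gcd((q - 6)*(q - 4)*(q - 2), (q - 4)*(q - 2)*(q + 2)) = q^2 - 6*q + 8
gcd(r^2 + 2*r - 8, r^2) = 1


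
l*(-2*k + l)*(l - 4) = -2*k*l^2 + 8*k*l + l^3 - 4*l^2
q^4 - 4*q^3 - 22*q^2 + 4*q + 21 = (q - 7)*(q - 1)*(q + 1)*(q + 3)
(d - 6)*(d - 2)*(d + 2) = d^3 - 6*d^2 - 4*d + 24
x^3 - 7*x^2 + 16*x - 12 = (x - 3)*(x - 2)^2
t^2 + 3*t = t*(t + 3)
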